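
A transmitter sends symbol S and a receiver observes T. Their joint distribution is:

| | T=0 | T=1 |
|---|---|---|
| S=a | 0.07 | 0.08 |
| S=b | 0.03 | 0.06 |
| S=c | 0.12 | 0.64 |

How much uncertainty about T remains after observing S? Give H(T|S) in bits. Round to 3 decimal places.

Chain rule: H(T|S) = H(S,T) − H(S).
Marginals: p(S) = (0.1500, 0.0900, 0.7600), p(T) = (0.2200, 0.7800).
H(S,T) = 1.7345 bits; H(S) = 1.0241 bits.
H(T|S) = 1.7345 − 1.0241 = 0.710 bits.

0.710 bits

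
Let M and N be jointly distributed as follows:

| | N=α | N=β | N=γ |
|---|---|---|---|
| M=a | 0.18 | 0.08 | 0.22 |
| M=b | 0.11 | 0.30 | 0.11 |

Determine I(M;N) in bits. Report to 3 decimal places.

Marginals: p(M) = (0.4800, 0.5200), p(N) = (0.2900, 0.3800, 0.3300).
I(M;N) = Σ p(x,y)·log₂[p(x,y)/(p(x)p(y))].
  (a,α): 0.18·log₂(1.2931) = 0.0668
  (a,β): 0.08·log₂(0.4386) = -0.0951
  (a,γ): 0.22·log₂(1.3889) = 0.1043
  (b,α): 0.11·log₂(0.7294) = -0.0501
  (b,β): 0.30·log₂(1.5182) = 0.1807
  (b,γ): 0.11·log₂(0.6410) = -0.0706
Sum = 0.136 bits.

0.136 bits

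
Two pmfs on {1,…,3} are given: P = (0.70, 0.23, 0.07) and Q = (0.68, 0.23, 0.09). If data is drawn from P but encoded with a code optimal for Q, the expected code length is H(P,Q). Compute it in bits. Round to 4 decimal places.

1.1203 bits

H(P,Q) = −Σ p·log₂ q.
  −0.70·log₂(0.68) = 0.38948
  −0.23·log₂(0.23) = 0.48767
  −0.07·log₂(0.09) = 0.24318
H(P,Q) = 1.1203 bits.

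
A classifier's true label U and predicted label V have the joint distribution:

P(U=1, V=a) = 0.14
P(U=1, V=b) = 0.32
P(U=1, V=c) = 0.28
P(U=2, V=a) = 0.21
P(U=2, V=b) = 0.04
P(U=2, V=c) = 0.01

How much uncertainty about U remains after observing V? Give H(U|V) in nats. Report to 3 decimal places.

Marginals: p(U) = (0.7400, 0.2600), p(V) = (0.3500, 0.3600, 0.2900).
H(U|V) = Σ p(V) · H(U|V=·).
  V=a: p=0.3500, H(U|V=a) = 0.6730
  V=b: p=0.3600, H(U|V=b) = 0.3488
  V=c: p=0.2900, H(U|V=c) = 0.1500
Weighted sum = 0.405 nats.

0.405 nats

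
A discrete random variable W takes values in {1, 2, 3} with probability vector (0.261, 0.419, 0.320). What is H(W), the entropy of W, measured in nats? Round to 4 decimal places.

H(W) = −Σ p·ln p.
  −(0.261)·ln(0.261) = 0.35058
  −(0.419)·ln(0.419) = 0.36448
  −(0.320)·ln(0.320) = 0.36462
Sum: 0.35058 + 0.36448 + 0.36462 = 1.0797 nats.

1.0797 nats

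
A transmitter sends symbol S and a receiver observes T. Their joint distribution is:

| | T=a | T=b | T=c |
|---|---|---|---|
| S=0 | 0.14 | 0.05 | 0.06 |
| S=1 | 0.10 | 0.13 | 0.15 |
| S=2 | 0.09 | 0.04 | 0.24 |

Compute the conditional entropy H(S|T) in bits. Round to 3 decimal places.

Marginals: p(S) = (0.2500, 0.3800, 0.3700), p(T) = (0.3300, 0.2200, 0.4500).
H(S|T) = Σ p(T) · H(S|T=·).
  T=a: p=0.3300, H(S|T=a) = 1.5580
  T=b: p=0.2200, H(S|T=b) = 1.3815
  T=c: p=0.4500, H(S|T=c) = 1.3996
Weighted sum = 1.448 bits.

1.448 bits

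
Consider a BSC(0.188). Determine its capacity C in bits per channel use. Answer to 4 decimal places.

Binary symmetric channel: C = 1 − h₂(ε) where h₂ is the binary entropy function.
h₂(0.188) = −0.188·log₂0.188 − 0.812·log₂0.812 = 0.6973.
C = 1 − 0.6973 = 0.3027 bits per channel use.

0.3027 bits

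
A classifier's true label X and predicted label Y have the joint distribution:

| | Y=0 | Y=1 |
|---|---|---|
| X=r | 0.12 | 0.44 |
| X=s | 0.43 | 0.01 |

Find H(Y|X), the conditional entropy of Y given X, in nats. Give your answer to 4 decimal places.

0.3387 nats

Chain rule: H(Y|X) = H(X,Y) − H(X).
Marginals: p(X) = (0.5600, 0.4400), p(Y) = (0.5500, 0.4500).
H(X,Y) = 1.0246 nats; H(X) = 0.6859 nats.
H(Y|X) = 1.0246 − 0.6859 = 0.3387 nats.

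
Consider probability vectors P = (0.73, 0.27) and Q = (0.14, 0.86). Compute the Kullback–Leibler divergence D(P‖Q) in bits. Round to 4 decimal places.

1.2879 bits

D(P‖Q) = Σ p·log₂(p/q).
  0.73·log₂(0.73/0.14) = 1.73920
  0.27·log₂(0.27/0.86) = -0.45127
D(P‖Q) = 1.2879 bits.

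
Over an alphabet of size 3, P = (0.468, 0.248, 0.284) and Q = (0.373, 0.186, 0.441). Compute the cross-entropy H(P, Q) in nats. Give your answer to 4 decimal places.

H(P,Q) = −Σ p·ln q.
  −0.468·ln(0.373) = 0.46153
  −0.248·ln(0.186) = 0.41714
  −0.284·ln(0.441) = 0.23251
H(P,Q) = 1.1112 nats.

1.1112 nats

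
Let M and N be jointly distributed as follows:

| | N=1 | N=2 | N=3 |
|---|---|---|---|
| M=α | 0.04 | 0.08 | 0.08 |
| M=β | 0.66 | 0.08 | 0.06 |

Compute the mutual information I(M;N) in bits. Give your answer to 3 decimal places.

Marginals: p(M) = (0.2000, 0.8000), p(N) = (0.7000, 0.1600, 0.1400).
I(M;N) = Σ p(x,y)·log₂[p(x,y)/(p(x)p(y))].
  (α,1): 0.04·log₂(0.2857) = -0.0723
  (α,2): 0.08·log₂(2.5000) = 0.1058
  (α,3): 0.08·log₂(2.8571) = 0.1212
  (β,1): 0.66·log₂(1.1786) = 0.1564
  (β,2): 0.08·log₂(0.6250) = -0.0542
  (β,3): 0.06·log₂(0.5357) = -0.0540
Sum = 0.203 bits.

0.203 bits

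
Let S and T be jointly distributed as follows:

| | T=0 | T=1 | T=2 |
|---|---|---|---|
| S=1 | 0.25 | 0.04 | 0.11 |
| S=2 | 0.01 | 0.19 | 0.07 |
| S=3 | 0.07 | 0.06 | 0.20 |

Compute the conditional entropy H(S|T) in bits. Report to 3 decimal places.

1.227 bits

Chain rule: H(S|T) = H(S,T) − H(T).
Marginals: p(S) = (0.4000, 0.2700, 0.3300), p(T) = (0.3300, 0.2900, 0.3800).
H(S,T) = 2.8027 bits; H(T) = 1.5762 bits.
H(S|T) = 2.8027 − 1.5762 = 1.227 bits.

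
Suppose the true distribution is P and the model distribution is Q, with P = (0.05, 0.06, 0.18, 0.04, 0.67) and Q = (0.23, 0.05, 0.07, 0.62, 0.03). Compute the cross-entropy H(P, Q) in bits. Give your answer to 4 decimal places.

4.4729 bits

H(P,Q) = −Σ p·log₂ q.
  −0.05·log₂(0.23) = 0.10601
  −0.06·log₂(0.05) = 0.25932
  −0.18·log₂(0.07) = 0.69057
  −0.04·log₂(0.62) = 0.02759
  −0.67·log₂(0.03) = 3.38946
H(P,Q) = 4.4729 bits.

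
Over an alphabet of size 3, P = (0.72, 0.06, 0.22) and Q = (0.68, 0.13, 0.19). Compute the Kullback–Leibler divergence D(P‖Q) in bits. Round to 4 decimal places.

0.0390 bits

D(P‖Q) = Σ p·log₂(p/q).
  0.72·log₂(0.72/0.68) = 0.05937
  0.06·log₂(0.06/0.13) = -0.06693
  0.22·log₂(0.22/0.19) = 0.04653
D(P‖Q) = 0.0390 bits.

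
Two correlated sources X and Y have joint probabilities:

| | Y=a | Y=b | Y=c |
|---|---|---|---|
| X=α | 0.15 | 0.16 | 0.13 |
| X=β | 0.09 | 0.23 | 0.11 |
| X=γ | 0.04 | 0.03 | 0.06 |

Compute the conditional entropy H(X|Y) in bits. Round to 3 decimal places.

Chain rule: H(X|Y) = H(X,Y) − H(Y).
Marginals: p(X) = (0.4400, 0.4300, 0.1300), p(Y) = (0.2800, 0.4200, 0.3000).
H(X,Y) = 2.9479 bits; H(Y) = 1.5610 bits.
H(X|Y) = 2.9479 − 1.5610 = 1.387 bits.

1.387 bits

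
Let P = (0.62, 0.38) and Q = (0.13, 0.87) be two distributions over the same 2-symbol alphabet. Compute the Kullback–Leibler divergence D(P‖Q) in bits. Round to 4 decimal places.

D(P‖Q) = Σ p·log₂(p/q).
  0.62·log₂(0.62/0.13) = 1.39733
  0.38·log₂(0.38/0.87) = -0.45411
D(P‖Q) = 0.9432 bits.

0.9432 bits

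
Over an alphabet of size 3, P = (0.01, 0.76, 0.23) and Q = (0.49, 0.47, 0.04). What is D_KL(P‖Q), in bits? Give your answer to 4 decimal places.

D(P‖Q) = Σ p·log₂(p/q).
  0.01·log₂(0.01/0.49) = -0.05615
  0.76·log₂(0.76/0.47) = 0.52694
  0.23·log₂(0.23/0.04) = 0.58042
D(P‖Q) = 1.0512 bits.

1.0512 bits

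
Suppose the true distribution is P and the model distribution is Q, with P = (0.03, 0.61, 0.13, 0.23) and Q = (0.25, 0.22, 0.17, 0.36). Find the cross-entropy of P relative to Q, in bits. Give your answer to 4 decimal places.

2.0638 bits

H(P,Q) = −Σ p·log₂ q.
  −0.03·log₂(0.25) = 0.06000
  −0.61·log₂(0.22) = 1.33250
  −0.13·log₂(0.17) = 0.33233
  −0.23·log₂(0.36) = 0.33900
H(P,Q) = 2.0638 bits.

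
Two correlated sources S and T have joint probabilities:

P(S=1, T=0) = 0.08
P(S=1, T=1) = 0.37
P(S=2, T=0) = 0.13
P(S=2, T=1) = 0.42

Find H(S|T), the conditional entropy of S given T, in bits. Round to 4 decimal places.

0.9890 bits

Chain rule: H(S|T) = H(S,T) − H(T).
Marginals: p(S) = (0.4500, 0.5500), p(T) = (0.2100, 0.7900).
H(S,T) = 1.7305 bits; H(T) = 0.7415 bits.
H(S|T) = 1.7305 − 0.7415 = 0.9890 bits.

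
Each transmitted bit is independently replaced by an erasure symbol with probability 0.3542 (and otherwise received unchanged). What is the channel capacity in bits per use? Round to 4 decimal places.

Binary erasure channel: capacity C = 1 − ε.
C = 1 − 0.3542 = 0.6458 bits per channel use.

0.6458 bits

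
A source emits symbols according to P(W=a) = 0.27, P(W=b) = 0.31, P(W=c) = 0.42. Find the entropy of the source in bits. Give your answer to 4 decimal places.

1.5595 bits

H(W) = −Σ p·log₂ p.
  −(0.27)·log₂(0.27) = 0.51002
  −(0.31)·log₂(0.31) = 0.52379
  −(0.42)·log₂(0.42) = 0.52565
Sum: 0.51002 + 0.52379 + 0.52565 = 1.5595 bits.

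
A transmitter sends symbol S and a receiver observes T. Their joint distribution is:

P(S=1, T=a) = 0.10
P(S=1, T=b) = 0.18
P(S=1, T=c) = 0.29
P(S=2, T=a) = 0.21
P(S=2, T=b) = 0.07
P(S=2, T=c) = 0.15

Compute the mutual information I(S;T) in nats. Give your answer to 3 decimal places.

Marginals: p(S) = (0.5700, 0.4300), p(T) = (0.3100, 0.2500, 0.4400).
I(S;T) = H(S) + H(T) − H(S,T).
H(S) = 0.6833, H(T) = 1.0709, H(S,T) = 1.6964.
I(S;T) = 0.6833 + 1.0709 − 1.6964 = 0.058 nats.

0.058 nats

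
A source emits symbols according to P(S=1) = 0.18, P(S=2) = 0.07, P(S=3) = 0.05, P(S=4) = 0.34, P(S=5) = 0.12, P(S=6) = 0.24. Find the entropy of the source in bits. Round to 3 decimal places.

H(S) = −Σ p·log₂ p.
  −(0.18)·log₂(0.18) = 0.4453
  −(0.07)·log₂(0.07) = 0.2686
  −(0.05)·log₂(0.05) = 0.2161
  −(0.34)·log₂(0.34) = 0.5292
  −(0.12)·log₂(0.12) = 0.3671
  −(0.24)·log₂(0.24) = 0.4941
Sum: 0.4453 + 0.2686 + 0.2161 + 0.5292 + 0.3671 + 0.4941 = 2.320 bits.

2.320 bits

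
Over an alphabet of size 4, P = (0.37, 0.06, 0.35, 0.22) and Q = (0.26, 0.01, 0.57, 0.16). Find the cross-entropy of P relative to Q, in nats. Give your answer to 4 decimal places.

1.3746 nats

H(P,Q) = −Σ p·ln q.
  −0.37·ln(0.26) = 0.49842
  −0.06·ln(0.01) = 0.27631
  −0.35·ln(0.57) = 0.19674
  −0.22·ln(0.16) = 0.40317
H(P,Q) = 1.3746 nats.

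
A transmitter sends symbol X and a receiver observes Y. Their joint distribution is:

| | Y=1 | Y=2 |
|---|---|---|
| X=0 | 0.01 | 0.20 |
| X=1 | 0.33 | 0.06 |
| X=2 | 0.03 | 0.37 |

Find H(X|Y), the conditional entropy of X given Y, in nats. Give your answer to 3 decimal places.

0.717 nats

Chain rule: H(X|Y) = H(X,Y) − H(Y).
Marginals: p(X) = (0.2100, 0.3900, 0.4000), p(Y) = (0.3700, 0.6300).
H(X,Y) = 1.3757 nats; H(Y) = 0.6590 nats.
H(X|Y) = 1.3757 − 0.6590 = 0.717 nats.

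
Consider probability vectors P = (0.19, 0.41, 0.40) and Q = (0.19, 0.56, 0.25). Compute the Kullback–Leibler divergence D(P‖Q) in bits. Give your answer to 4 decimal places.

0.0868 bits

D(P‖Q) = Σ p·log₂(p/q).
  0.19·log₂(0.19/0.19) = 0.00000
  0.41·log₂(0.41/0.56) = -0.18442
  0.40·log₂(0.40/0.25) = 0.27123
D(P‖Q) = 0.0868 bits.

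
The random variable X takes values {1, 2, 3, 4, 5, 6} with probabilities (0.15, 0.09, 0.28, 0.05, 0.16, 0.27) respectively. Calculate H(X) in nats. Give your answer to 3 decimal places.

H(X) = −Σ p·ln p.
  −(0.15)·ln(0.15) = 0.2846
  −(0.09)·ln(0.09) = 0.2167
  −(0.28)·ln(0.28) = 0.3564
  −(0.05)·ln(0.05) = 0.1498
  −(0.16)·ln(0.16) = 0.2932
  −(0.27)·ln(0.27) = 0.3535
Sum: 0.2846 + 0.2167 + 0.3564 + 0.1498 + 0.2932 + 0.3535 = 1.654 nats.

1.654 nats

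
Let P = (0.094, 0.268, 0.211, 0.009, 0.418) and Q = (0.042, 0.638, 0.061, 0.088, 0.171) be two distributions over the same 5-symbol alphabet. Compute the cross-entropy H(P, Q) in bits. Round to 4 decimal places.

2.5517 bits

H(P,Q) = −Σ p·log₂ q.
  −0.094·log₂(0.042) = 0.42991
  −0.268·log₂(0.638) = 0.17376
  −0.211·log₂(0.061) = 0.85139
  −0.009·log₂(0.088) = 0.03156
  −0.418·log₂(0.171) = 1.06504
H(P,Q) = 2.5517 bits.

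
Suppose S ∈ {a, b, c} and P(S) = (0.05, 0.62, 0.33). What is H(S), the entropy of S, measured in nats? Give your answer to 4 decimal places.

0.8120 nats

H(S) = −Σ p·ln p.
  −(0.05)·ln(0.05) = 0.14979
  −(0.62)·ln(0.62) = 0.29638
  −(0.33)·ln(0.33) = 0.36586
Sum: 0.14979 + 0.29638 + 0.36586 = 0.8120 nats.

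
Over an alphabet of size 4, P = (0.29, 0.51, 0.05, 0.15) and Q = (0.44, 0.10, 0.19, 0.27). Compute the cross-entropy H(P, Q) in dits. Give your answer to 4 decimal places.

0.7348 dits

H(P,Q) = −Σ p·log₁₀ q.
  −0.29·log₁₀(0.44) = 0.10340
  −0.51·log₁₀(0.10) = 0.51000
  −0.05·log₁₀(0.19) = 0.03606
  −0.15·log₁₀(0.27) = 0.08530
H(P,Q) = 0.7348 dits.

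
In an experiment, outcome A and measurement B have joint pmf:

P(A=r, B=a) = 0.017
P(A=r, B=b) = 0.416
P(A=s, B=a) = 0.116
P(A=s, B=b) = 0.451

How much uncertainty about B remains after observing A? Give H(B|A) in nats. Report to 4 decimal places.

0.3590 nats

Marginals: p(A) = (0.4330, 0.5670), p(B) = (0.1330, 0.8670).
H(B|A) = Σ p(A) · H(B|A=·).
  A=r: p=0.4330, H(B|A=r) = 0.1656
  A=s: p=0.5670, H(B|A=s) = 0.5067
Weighted sum = 0.3590 nats.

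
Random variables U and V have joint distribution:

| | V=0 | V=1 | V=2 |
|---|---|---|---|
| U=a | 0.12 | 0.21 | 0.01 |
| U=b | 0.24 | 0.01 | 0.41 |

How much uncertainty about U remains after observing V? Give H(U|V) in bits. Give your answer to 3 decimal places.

0.457 bits

Marginals: p(U) = (0.3400, 0.6600), p(V) = (0.3600, 0.2200, 0.4200).
H(U|V) = Σ p(V) · H(U|V=·).
  V=0: p=0.3600, H(U|V=0) = 0.9183
  V=1: p=0.2200, H(U|V=1) = 0.2668
  V=2: p=0.4200, H(U|V=2) = 0.1623
Weighted sum = 0.457 bits.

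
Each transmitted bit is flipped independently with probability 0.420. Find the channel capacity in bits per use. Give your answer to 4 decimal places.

Binary symmetric channel: C = 1 − h₂(ε) where h₂ is the binary entropy function.
h₂(0.420) = −0.420·log₂0.420 − 0.580·log₂0.580 = 0.9815.
C = 1 − 0.9815 = 0.0185 bits per channel use.

0.0185 bits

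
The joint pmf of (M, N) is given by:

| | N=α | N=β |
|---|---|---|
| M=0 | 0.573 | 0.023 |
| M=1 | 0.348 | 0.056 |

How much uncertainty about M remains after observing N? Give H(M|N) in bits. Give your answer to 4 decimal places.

0.9497 bits

Chain rule: H(M|N) = H(M,N) − H(N).
Marginals: p(M) = (0.5960, 0.4040), p(N) = (0.9210, 0.0790).
H(M,N) = 1.3483 bits; H(N) = 0.3986 bits.
H(M|N) = 1.3483 − 0.3986 = 0.9497 bits.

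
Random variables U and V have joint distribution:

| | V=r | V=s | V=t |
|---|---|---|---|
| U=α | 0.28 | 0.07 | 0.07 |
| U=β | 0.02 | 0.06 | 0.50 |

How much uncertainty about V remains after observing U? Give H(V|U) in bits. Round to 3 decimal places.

Marginals: p(U) = (0.4200, 0.5800), p(V) = (0.3000, 0.1300, 0.5700).
H(V|U) = Σ p(U) · H(V|U=·).
  U=α: p=0.4200, H(V|U=α) = 1.2516
  U=β: p=0.5800, H(V|U=β) = 0.6907
Weighted sum = 0.926 bits.

0.926 bits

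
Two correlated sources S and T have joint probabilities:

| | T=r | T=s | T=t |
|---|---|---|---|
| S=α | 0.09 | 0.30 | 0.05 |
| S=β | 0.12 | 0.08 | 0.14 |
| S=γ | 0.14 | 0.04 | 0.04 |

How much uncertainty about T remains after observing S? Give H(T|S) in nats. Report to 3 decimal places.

0.931 nats

Chain rule: H(T|S) = H(S,T) − H(S).
Marginals: p(S) = (0.4400, 0.3400, 0.2200), p(T) = (0.3500, 0.4200, 0.2300).
H(S,T) = 1.9922 nats; H(S) = 1.0611 nats.
H(T|S) = 1.9922 − 1.0611 = 0.931 nats.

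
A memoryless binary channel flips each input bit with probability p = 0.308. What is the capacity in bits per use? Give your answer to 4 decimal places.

Binary symmetric channel: C = 1 − h₂(ε) where h₂ is the binary entropy function.
h₂(0.308) = −0.308·log₂0.308 − 0.692·log₂0.692 = 0.8909.
C = 1 − 0.8909 = 0.1091 bits per channel use.

0.1091 bits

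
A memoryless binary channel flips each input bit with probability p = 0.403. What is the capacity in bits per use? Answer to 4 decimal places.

Binary symmetric channel: C = 1 − h₂(ε) where h₂ is the binary entropy function.
h₂(0.403) = −0.403·log₂0.403 − 0.597·log₂0.597 = 0.9727.
C = 1 − 0.9727 = 0.0273 bits per channel use.

0.0273 bits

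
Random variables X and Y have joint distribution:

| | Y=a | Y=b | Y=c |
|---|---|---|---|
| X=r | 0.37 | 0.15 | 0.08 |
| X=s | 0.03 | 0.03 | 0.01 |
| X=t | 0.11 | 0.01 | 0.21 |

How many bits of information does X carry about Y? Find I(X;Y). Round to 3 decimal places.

Marginals: p(X) = (0.6000, 0.0700, 0.3300), p(Y) = (0.5100, 0.1900, 0.3000).
I(X;Y) = Σ p(x,y)·log₂[p(x,y)/(p(x)p(y))].
  (r,a): 0.37·log₂(1.2092) = 0.1014
  (r,b): 0.15·log₂(1.3158) = 0.0594
  (r,c): 0.08·log₂(0.4444) = -0.0936
  (s,a): 0.03·log₂(0.8403) = -0.0075
  (s,b): 0.03·log₂(2.2556) = 0.0352
  (s,c): 0.01·log₂(0.4762) = -0.0107
  (t,a): 0.11·log₂(0.6536) = -0.0675
  (t,b): 0.01·log₂(0.1595) = -0.0265
  (t,c): 0.21·log₂(2.1212) = 0.2278
Sum = 0.218 bits.

0.218 bits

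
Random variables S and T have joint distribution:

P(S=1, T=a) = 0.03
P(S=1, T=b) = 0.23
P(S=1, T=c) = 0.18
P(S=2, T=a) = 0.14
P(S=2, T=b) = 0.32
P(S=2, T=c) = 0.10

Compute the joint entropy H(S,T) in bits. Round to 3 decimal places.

2.340 bits

H(S,T) = −Σ p(x,y)·log₂ p(x,y) over all 6 cells.
  cell (1,a): −0.03·log₂0.03 = 0.1518
  cell (1,b): −0.23·log₂0.23 = 0.4877
  cell (1,c): −0.18·log₂0.18 = 0.4453
  cell (2,a): −0.14·log₂0.14 = 0.3971
  cell (2,b): −0.32·log₂0.32 = 0.5260
  cell (2,c): −0.10·log₂0.10 = 0.3322
Sum = 2.340 bits.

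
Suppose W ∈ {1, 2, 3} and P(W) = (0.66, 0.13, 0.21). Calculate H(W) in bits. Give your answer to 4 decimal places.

H(W) = −Σ p·log₂ p.
  −(0.66)·log₂(0.66) = 0.39564
  −(0.13)·log₂(0.13) = 0.38264
  −(0.21)·log₂(0.21) = 0.47282
Sum: 0.39564 + 0.38264 + 0.47282 = 1.2511 bits.

1.2511 bits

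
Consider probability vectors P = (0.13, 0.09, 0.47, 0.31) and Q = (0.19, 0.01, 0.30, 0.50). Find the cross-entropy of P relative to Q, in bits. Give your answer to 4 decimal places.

2.0358 bits

H(P,Q) = −Σ p·log₂ q.
  −0.13·log₂(0.19) = 0.31147
  −0.09·log₂(0.01) = 0.59795
  −0.47·log₂(0.30) = 0.81637
  −0.31·log₂(0.50) = 0.31000
H(P,Q) = 2.0358 bits.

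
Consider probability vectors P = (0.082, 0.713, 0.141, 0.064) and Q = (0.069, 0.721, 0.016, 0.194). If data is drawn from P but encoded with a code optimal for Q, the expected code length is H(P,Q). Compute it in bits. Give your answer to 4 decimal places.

1.6454 bits

H(P,Q) = −Σ p·log₂ q.
  −0.082·log₂(0.069) = 0.31630
  −0.713·log₂(0.721) = 0.33649
  −0.141·log₂(0.016) = 0.84118
  −0.064·log₂(0.194) = 0.15142
H(P,Q) = 1.6454 bits.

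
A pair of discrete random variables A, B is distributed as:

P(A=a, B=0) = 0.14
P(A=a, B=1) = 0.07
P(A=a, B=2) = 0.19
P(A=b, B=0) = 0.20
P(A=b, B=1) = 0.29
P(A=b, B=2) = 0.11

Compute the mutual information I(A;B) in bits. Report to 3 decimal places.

0.098 bits

Marginals: p(A) = (0.4000, 0.6000), p(B) = (0.3400, 0.3600, 0.3000).
I(A;B) = H(A) + H(B) − H(A,B).
H(A) = 0.9710, H(B) = 1.5809, H(A,B) = 2.4535.
I(A;B) = 0.9710 + 1.5809 − 2.4535 = 0.098 bits.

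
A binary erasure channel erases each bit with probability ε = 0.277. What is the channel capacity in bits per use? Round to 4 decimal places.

Binary erasure channel: capacity C = 1 − ε.
C = 1 − 0.277 = 0.7230 bits per channel use.

0.7230 bits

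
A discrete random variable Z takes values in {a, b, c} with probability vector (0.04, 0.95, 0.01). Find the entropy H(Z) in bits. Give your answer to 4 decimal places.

0.3225 bits

H(Z) = −Σ p·log₂ p.
  −(0.04)·log₂(0.04) = 0.18575
  −(0.95)·log₂(0.95) = 0.07030
  −(0.01)·log₂(0.01) = 0.06644
Sum: 0.18575 + 0.07030 + 0.06644 = 0.3225 bits.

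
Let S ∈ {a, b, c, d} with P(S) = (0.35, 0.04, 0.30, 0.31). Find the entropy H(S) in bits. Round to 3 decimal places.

1.761 bits

H(S) = −Σ p·log₂ p.
  −(0.35)·log₂(0.35) = 0.5301
  −(0.04)·log₂(0.04) = 0.1858
  −(0.30)·log₂(0.30) = 0.5211
  −(0.31)·log₂(0.31) = 0.5238
Sum: 0.5301 + 0.1858 + 0.5211 + 0.5238 = 1.761 bits.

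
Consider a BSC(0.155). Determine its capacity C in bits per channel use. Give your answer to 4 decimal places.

0.3778 bits

Binary symmetric channel: C = 1 − h₂(ε) where h₂ is the binary entropy function.
h₂(0.155) = −0.155·log₂0.155 − 0.845·log₂0.845 = 0.6222.
C = 1 − 0.6222 = 0.3778 bits per channel use.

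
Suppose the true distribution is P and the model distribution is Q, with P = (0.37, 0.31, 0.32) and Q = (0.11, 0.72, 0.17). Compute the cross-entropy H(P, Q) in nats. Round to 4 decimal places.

H(P,Q) = −Σ p·ln q.
  −0.37·ln(0.11) = 0.81669
  −0.31·ln(0.72) = 0.10184
  −0.32·ln(0.17) = 0.56703
H(P,Q) = 1.4856 nats.

1.4856 nats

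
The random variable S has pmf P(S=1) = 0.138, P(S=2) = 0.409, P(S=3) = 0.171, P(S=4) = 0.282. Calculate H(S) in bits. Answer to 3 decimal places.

1.873 bits

H(S) = −Σ p·log₂ p.
  −(0.138)·log₂(0.138) = 0.3943
  −(0.409)·log₂(0.409) = 0.5275
  −(0.171)·log₂(0.171) = 0.4357
  −(0.282)·log₂(0.282) = 0.5150
Sum: 0.3943 + 0.5275 + 0.4357 + 0.5150 = 1.873 bits.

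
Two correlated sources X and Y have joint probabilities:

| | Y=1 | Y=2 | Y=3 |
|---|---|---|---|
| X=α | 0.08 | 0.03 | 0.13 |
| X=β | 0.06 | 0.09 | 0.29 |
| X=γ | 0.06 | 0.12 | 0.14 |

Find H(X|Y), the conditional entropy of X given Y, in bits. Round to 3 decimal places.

Chain rule: H(X|Y) = H(X,Y) − H(Y).
Marginals: p(X) = (0.2400, 0.4400, 0.3200), p(Y) = (0.2000, 0.2400, 0.5600).
H(X,Y) = 2.9077 bits; H(Y) = 1.4270 bits.
H(X|Y) = 2.9077 − 1.4270 = 1.481 bits.

1.481 bits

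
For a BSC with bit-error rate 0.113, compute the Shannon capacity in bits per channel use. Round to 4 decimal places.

Binary symmetric channel: C = 1 − h₂(ε) where h₂ is the binary entropy function.
h₂(0.113) = −0.113·log₂0.113 − 0.887·log₂0.887 = 0.5089.
C = 1 − 0.5089 = 0.4911 bits per channel use.

0.4911 bits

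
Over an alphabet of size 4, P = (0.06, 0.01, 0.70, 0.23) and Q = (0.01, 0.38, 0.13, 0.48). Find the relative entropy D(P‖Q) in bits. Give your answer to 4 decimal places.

D(P‖Q) = Σ p·log₂(p/q).
  0.06·log₂(0.06/0.01) = 0.15510
  0.01·log₂(0.01/0.38) = -0.05248
  0.70·log₂(0.70/0.13) = 1.70019
  0.23·log₂(0.23/0.48) = -0.24412
D(P‖Q) = 1.5587 bits.

1.5587 bits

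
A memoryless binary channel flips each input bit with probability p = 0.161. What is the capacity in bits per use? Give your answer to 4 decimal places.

Binary symmetric channel: C = 1 − h₂(ε) where h₂ is the binary entropy function.
h₂(0.161) = −0.161·log₂0.161 − 0.839·log₂0.839 = 0.6367.
C = 1 − 0.6367 = 0.3633 bits per channel use.

0.3633 bits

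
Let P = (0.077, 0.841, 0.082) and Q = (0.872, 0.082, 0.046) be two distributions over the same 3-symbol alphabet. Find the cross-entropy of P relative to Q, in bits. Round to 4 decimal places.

H(P,Q) = −Σ p·log₂ q.
  −0.077·log₂(0.872) = 0.01522
  −0.841·log₂(0.082) = 3.03452
  −0.082·log₂(0.046) = 0.36426
H(P,Q) = 3.4140 bits.

3.4140 bits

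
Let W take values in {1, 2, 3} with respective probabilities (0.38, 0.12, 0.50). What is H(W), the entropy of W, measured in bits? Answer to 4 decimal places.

H(W) = −Σ p·log₂ p.
  −(0.38)·log₂(0.38) = 0.53045
  −(0.12)·log₂(0.12) = 0.36707
  −(0.50)·log₂(0.50) = 0.50000
Sum: 0.53045 + 0.36707 + 0.50000 = 1.3975 bits.

1.3975 bits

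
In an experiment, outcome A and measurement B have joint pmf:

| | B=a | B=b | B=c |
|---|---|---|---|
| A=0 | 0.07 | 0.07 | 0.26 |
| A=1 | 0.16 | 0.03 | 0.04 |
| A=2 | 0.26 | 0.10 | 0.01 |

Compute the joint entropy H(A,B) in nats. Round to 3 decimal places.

1.876 nats

H(A,B) = −Σ p(x,y)·ln p(x,y) over all 9 cells.
  cell (0,a): −0.07·ln0.07 = 0.1861
  cell (0,b): −0.07·ln0.07 = 0.1861
  cell (0,c): −0.26·ln0.26 = 0.3502
  cell (1,a): −0.16·ln0.16 = 0.2932
  cell (1,b): −0.03·ln0.03 = 0.1052
  cell (1,c): −0.04·ln0.04 = 0.1288
  cell (2,a): −0.26·ln0.26 = 0.3502
  cell (2,b): −0.10·ln0.10 = 0.2303
  cell (2,c): −0.01·ln0.01 = 0.0461
Sum = 1.876 nats.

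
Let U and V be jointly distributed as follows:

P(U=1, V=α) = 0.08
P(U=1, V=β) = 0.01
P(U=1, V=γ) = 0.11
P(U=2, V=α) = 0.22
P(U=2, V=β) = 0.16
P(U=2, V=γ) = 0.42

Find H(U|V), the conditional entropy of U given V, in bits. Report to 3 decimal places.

Marginals: p(U) = (0.2000, 0.8000), p(V) = (0.3000, 0.1700, 0.5300).
H(U|V) = Σ p(V) · H(U|V=·).
  V=α: p=0.3000, H(U|V=α) = 0.8366
  V=β: p=0.1700, H(U|V=β) = 0.3228
  V=γ: p=0.5300, H(U|V=γ) = 0.7368
Weighted sum = 0.696 bits.

0.696 bits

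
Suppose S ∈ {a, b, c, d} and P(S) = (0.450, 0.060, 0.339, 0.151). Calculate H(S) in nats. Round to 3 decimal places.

H(S) = −Σ p·ln p.
  −(0.450)·ln(0.450) = 0.3593
  −(0.060)·ln(0.060) = 0.1688
  −(0.339)·ln(0.339) = 0.3667
  −(0.151)·ln(0.151) = 0.2855
Sum: 0.3593 + 0.1688 + 0.3667 + 0.2855 = 1.180 nats.

1.180 nats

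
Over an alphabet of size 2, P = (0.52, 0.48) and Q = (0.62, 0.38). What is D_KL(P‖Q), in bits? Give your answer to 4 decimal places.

0.0298 bits

D(P‖Q) = Σ p·log₂(p/q).
  0.52·log₂(0.52/0.62) = -0.13195
  0.48·log₂(0.48/0.38) = 0.16178
D(P‖Q) = 0.0298 bits.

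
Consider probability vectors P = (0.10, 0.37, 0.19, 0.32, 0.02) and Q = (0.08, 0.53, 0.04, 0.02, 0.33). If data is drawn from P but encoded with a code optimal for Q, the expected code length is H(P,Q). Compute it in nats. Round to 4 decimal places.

2.3731 nats

H(P,Q) = −Σ p·ln q.
  −0.10·ln(0.08) = 0.25257
  −0.37·ln(0.53) = 0.23490
  −0.19·ln(0.04) = 0.61159
  −0.32·ln(0.02) = 1.25185
  −0.02·ln(0.33) = 0.02217
H(P,Q) = 2.3731 nats.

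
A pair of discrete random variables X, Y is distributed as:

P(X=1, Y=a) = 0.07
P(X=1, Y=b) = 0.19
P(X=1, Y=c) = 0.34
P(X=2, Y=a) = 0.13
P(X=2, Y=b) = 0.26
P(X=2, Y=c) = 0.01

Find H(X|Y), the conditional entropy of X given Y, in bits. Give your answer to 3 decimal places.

Marginals: p(X) = (0.6000, 0.4000), p(Y) = (0.2000, 0.4500, 0.3500).
H(X|Y) = Σ p(Y) · H(X|Y=·).
  Y=a: p=0.2000, H(X|Y=a) = 0.9341
  Y=b: p=0.4500, H(X|Y=b) = 0.9825
  Y=c: p=0.3500, H(X|Y=c) = 0.1872
Weighted sum = 0.694 bits.

0.694 bits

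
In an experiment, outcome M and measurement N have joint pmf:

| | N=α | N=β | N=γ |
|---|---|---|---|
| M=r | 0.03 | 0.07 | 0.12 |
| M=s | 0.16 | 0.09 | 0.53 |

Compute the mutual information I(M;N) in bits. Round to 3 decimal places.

0.034 bits

Marginals: p(M) = (0.2200, 0.7800), p(N) = (0.1900, 0.1600, 0.6500).
I(M;N) = Σ p(x,y)·log₂[p(x,y)/(p(x)p(y))].
  (r,α): 0.03·log₂(0.7177) = -0.0144
  (r,β): 0.07·log₂(1.9886) = 0.0694
  (r,γ): 0.12·log₂(0.8392) = -0.0304
  (s,α): 0.16·log₂(1.0796) = 0.0177
  (s,β): 0.09·log₂(0.7212) = -0.0424
  (s,γ): 0.53·log₂(1.0454) = 0.0339
Sum = 0.034 bits.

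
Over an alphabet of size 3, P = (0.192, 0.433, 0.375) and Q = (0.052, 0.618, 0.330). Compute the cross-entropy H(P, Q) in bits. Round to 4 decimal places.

1.7194 bits

H(P,Q) = −Σ p·log₂ q.
  −0.192·log₂(0.052) = 0.81895
  −0.433·log₂(0.618) = 0.30064
  −0.375·log₂(0.330) = 0.59980
H(P,Q) = 1.7194 bits.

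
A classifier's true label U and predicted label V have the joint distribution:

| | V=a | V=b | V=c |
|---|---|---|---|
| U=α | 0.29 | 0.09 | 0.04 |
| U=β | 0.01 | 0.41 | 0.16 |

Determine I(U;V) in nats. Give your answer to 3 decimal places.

Marginals: p(U) = (0.4200, 0.5800), p(V) = (0.3000, 0.5000, 0.2000).
I(U;V) = H(U) + H(V) − H(U,V).
H(U) = 0.6803, H(V) = 1.0297, H(U,V) = 1.4093.
I(U;V) = 0.6803 + 1.0297 − 1.4093 = 0.301 nats.

0.301 nats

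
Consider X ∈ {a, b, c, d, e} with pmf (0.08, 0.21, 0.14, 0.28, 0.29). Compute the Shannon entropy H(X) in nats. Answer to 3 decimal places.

1.520 nats

H(X) = −Σ p·ln p.
  −(0.08)·ln(0.08) = 0.2021
  −(0.21)·ln(0.21) = 0.3277
  −(0.14)·ln(0.14) = 0.2753
  −(0.28)·ln(0.28) = 0.3564
  −(0.29)·ln(0.29) = 0.3590
Sum: 0.2021 + 0.3277 + 0.2753 + 0.3564 + 0.3590 = 1.520 nats.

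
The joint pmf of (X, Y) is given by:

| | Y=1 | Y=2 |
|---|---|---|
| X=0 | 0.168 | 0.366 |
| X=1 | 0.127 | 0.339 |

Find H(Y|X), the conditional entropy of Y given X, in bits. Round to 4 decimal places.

Marginals: p(X) = (0.5340, 0.4660), p(Y) = (0.2950, 0.7050).
H(Y|X) = Σ p(X) · H(Y|X=·).
  X=0: p=0.5340, H(Y|X=0) = 0.8984
  X=1: p=0.4660, H(Y|X=1) = 0.8451
Weighted sum = 0.8736 bits.

0.8736 bits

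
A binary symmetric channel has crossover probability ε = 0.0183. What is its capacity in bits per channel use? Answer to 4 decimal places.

Binary symmetric channel: C = 1 − h₂(ε) where h₂ is the binary entropy function.
h₂(0.0183) = −0.0183·log₂0.0183 − 0.9817·log₂0.9817 = 0.1318.
C = 1 − 0.1318 = 0.8682 bits per channel use.

0.8682 bits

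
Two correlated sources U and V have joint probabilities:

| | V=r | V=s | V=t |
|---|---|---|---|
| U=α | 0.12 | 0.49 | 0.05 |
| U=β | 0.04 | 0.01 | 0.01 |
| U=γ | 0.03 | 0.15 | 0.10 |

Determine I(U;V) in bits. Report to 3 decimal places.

0.135 bits

Marginals: p(U) = (0.6600, 0.0600, 0.2800), p(V) = (0.1900, 0.6500, 0.1600).
I(U;V) = Σ p(x,y)·log₂[p(x,y)/(p(x)p(y))].
  (α,r): 0.12·log₂(0.9569) = -0.0076
  (α,s): 0.49·log₂(1.1422) = 0.0940
  (α,t): 0.05·log₂(0.4735) = -0.0539
  (β,r): 0.04·log₂(3.5088) = 0.0724
  (β,s): 0.01·log₂(0.2564) = -0.0196
  (β,t): 0.01·log₂(1.0417) = 0.0006
  (γ,r): 0.03·log₂(0.5639) = -0.0248
  (γ,s): 0.15·log₂(0.8242) = -0.0418
  (γ,t): 0.10·log₂(2.2321) = 0.1158
Sum = 0.135 bits.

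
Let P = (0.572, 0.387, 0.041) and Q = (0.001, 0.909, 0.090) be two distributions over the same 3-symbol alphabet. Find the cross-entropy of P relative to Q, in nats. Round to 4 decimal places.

H(P,Q) = −Σ p·ln q.
  −0.572·ln(0.001) = 3.95124
  −0.387·ln(0.909) = 0.03692
  −0.041·ln(0.090) = 0.09873
H(P,Q) = 4.0869 nats.

4.0869 nats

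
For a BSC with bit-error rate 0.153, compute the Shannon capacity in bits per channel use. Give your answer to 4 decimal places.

Binary symmetric channel: C = 1 − h₂(ε) where h₂ is the binary entropy function.
h₂(0.153) = −0.153·log₂0.153 − 0.847·log₂0.847 = 0.6173.
C = 1 − 0.6173 = 0.3827 bits per channel use.

0.3827 bits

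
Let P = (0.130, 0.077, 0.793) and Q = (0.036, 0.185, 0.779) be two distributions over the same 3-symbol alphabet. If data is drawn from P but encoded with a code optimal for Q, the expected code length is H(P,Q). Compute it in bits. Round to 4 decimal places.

H(P,Q) = −Σ p·log₂ q.
  −0.130·log₂(0.036) = 0.62346
  −0.077·log₂(0.185) = 0.18745
  −0.793·log₂(0.779) = 0.28572
H(P,Q) = 1.0966 bits.

1.0966 bits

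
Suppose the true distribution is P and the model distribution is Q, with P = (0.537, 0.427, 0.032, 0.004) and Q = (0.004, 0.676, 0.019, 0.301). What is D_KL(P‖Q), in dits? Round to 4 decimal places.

1.0572 dits

D(P‖Q) = Σ p·log₁₀(p/q).
  0.537·log₁₀(0.537/0.004) = 1.14269
  0.427·log₁₀(0.427/0.676) = -0.08519
  0.032·log₁₀(0.032/0.019) = 0.00724
  0.004·log₁₀(0.004/0.301) = -0.00751
D(P‖Q) = 1.0572 dits.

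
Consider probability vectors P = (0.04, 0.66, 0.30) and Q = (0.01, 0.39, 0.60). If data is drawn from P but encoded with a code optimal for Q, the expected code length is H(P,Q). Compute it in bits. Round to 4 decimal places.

1.3834 bits

H(P,Q) = −Σ p·log₂ q.
  −0.04·log₂(0.01) = 0.26575
  −0.66·log₂(0.39) = 0.89658
  −0.30·log₂(0.60) = 0.22109
H(P,Q) = 1.3834 bits.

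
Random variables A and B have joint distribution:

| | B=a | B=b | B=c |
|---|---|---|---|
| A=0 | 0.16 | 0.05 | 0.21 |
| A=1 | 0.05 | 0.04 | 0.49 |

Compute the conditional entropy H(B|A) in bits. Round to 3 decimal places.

Chain rule: H(B|A) = H(A,B) − H(A).
Marginals: p(A) = (0.4200, 0.5800), p(B) = (0.2100, 0.0900, 0.7000).
H(A,B) = 2.0181 bits; H(A) = 0.9815 bits.
H(B|A) = 2.0181 − 0.9815 = 1.037 bits.

1.037 bits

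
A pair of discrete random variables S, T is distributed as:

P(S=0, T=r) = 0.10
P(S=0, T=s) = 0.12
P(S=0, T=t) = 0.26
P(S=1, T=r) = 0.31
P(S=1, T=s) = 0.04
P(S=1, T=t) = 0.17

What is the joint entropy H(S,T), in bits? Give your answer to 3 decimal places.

2.349 bits

H(S,T) = −Σ p(x,y)·log₂ p(x,y) over all 6 cells.
  cell (0,r): −0.10·log₂0.10 = 0.3322
  cell (0,s): −0.12·log₂0.12 = 0.3671
  cell (0,t): −0.26·log₂0.26 = 0.5053
  cell (1,r): −0.31·log₂0.31 = 0.5238
  cell (1,s): −0.04·log₂0.04 = 0.1858
  cell (1,t): −0.17·log₂0.17 = 0.4346
Sum = 2.349 bits.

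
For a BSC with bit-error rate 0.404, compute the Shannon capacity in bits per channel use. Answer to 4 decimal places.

Binary symmetric channel: C = 1 − h₂(ε) where h₂ is the binary entropy function.
h₂(0.404) = −0.404·log₂0.404 − 0.596·log₂0.596 = 0.9732.
C = 1 − 0.9732 = 0.0268 bits per channel use.

0.0268 bits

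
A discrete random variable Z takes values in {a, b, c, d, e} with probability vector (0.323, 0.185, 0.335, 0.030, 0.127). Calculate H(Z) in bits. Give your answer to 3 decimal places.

H(Z) = −Σ p·log₂ p.
  −(0.323)·log₂(0.323) = 0.5266
  −(0.185)·log₂(0.185) = 0.4504
  −(0.335)·log₂(0.335) = 0.5286
  −(0.030)·log₂(0.030) = 0.1518
  −(0.127)·log₂(0.127) = 0.3781
Sum: 0.5266 + 0.4504 + 0.5286 + 0.1518 + 0.3781 = 2.035 bits.

2.035 bits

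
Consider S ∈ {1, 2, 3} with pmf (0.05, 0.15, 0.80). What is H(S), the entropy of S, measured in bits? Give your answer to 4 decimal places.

0.8842 bits

H(S) = −Σ p·log₂ p.
  −(0.05)·log₂(0.05) = 0.21610
  −(0.15)·log₂(0.15) = 0.41054
  −(0.80)·log₂(0.80) = 0.25754
Sum: 0.21610 + 0.41054 + 0.25754 = 0.8842 bits.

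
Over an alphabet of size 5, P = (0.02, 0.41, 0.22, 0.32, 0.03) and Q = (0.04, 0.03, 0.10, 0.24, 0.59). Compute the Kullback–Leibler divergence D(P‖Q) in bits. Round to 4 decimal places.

D(P‖Q) = Σ p·log₂(p/q).
  0.02·log₂(0.02/0.04) = -0.02000
  0.41·log₂(0.41/0.03) = 1.54676
  0.22·log₂(0.22/0.10) = 0.25025
  0.32·log₂(0.32/0.24) = 0.13281
  0.03·log₂(0.03/0.59) = -0.12893
D(P‖Q) = 1.7809 bits.

1.7809 bits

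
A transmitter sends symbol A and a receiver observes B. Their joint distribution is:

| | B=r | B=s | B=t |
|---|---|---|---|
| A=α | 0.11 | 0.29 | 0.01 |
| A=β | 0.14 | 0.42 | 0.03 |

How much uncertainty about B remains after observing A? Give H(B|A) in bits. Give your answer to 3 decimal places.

1.033 bits

Chain rule: H(B|A) = H(A,B) − H(A).
Marginals: p(A) = (0.4100, 0.5900), p(B) = (0.2500, 0.7100, 0.0400).
H(A,B) = 2.0092 bits; H(A) = 0.9765 bits.
H(B|A) = 2.0092 − 0.9765 = 1.033 bits.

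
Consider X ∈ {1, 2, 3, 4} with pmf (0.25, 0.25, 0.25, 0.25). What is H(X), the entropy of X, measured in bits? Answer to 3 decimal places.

2.000 bits

H(X) = −Σ p·log₂ p.
  −(0.25)·log₂(0.25) = 0.5000
  −(0.25)·log₂(0.25) = 0.5000
  −(0.25)·log₂(0.25) = 0.5000
  −(0.25)·log₂(0.25) = 0.5000
Sum: 0.5000 + 0.5000 + 0.5000 + 0.5000 = 2.000 bits.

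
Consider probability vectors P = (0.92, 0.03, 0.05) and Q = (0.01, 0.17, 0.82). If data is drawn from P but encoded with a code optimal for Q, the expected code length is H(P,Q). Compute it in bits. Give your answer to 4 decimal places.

6.2034 bits

H(P,Q) = −Σ p·log₂ q.
  −0.92·log₂(0.01) = 6.11235
  −0.03·log₂(0.17) = 0.07669
  −0.05·log₂(0.82) = 0.01432
H(P,Q) = 6.2034 bits.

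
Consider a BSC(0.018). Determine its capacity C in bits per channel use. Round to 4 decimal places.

0.8699 bits

Binary symmetric channel: C = 1 − h₂(ε) where h₂ is the binary entropy function.
h₂(0.018) = −0.018·log₂0.018 − 0.982·log₂0.982 = 0.1301.
C = 1 − 0.1301 = 0.8699 bits per channel use.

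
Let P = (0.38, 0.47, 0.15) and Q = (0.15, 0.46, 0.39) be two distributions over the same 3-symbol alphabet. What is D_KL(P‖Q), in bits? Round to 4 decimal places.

D(P‖Q) = Σ p·log₂(p/q).
  0.38·log₂(0.38/0.15) = 0.50959
  0.47·log₂(0.47/0.46) = 0.01458
  0.15·log₂(0.15/0.39) = -0.20678
D(P‖Q) = 0.3174 bits.

0.3174 bits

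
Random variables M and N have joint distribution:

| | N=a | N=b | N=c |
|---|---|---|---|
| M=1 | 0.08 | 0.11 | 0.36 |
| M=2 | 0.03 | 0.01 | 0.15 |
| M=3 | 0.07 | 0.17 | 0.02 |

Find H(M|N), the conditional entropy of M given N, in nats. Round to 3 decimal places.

0.810 nats

Chain rule: H(M|N) = H(M,N) − H(N).
Marginals: p(M) = (0.5500, 0.1900, 0.2600), p(N) = (0.1800, 0.2900, 0.5300).
H(M,N) = 1.8141 nats; H(N) = 1.0041 nats.
H(M|N) = 1.8141 − 1.0041 = 0.810 nats.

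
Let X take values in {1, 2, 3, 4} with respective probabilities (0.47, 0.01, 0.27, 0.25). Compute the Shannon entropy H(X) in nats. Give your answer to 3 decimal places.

H(X) = −Σ p·ln p.
  −(0.47)·ln(0.47) = 0.3549
  −(0.01)·ln(0.01) = 0.0461
  −(0.27)·ln(0.27) = 0.3535
  −(0.25)·ln(0.25) = 0.3466
Sum: 0.3549 + 0.0461 + 0.3535 + 0.3466 = 1.101 nats.

1.101 nats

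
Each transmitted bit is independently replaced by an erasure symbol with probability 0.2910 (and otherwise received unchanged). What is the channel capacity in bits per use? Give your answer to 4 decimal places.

0.7090 bits

Binary erasure channel: capacity C = 1 − ε.
C = 1 − 0.2910 = 0.7090 bits per channel use.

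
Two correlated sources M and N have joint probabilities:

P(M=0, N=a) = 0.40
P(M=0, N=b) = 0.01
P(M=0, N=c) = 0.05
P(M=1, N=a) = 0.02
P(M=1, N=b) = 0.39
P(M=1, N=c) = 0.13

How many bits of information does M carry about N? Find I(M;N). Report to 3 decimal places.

0.658 bits

Marginals: p(M) = (0.4600, 0.5400), p(N) = (0.4200, 0.4000, 0.1800).
I(M;N) = H(M) + H(N) − H(M,N).
H(M) = 0.9954, H(N) = 1.4997, H(M,N) = 1.8366.
I(M;N) = 0.9954 + 1.4997 − 1.8366 = 0.658 bits.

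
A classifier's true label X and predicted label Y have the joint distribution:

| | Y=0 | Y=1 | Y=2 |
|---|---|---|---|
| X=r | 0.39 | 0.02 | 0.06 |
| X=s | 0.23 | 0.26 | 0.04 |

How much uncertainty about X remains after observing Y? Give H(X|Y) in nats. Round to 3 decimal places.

Marginals: p(X) = (0.4700, 0.5300), p(Y) = (0.6200, 0.2800, 0.1000).
H(X|Y) = Σ p(Y) · H(X|Y=·).
  Y=0: p=0.6200, H(X|Y=0) = 0.6595
  Y=1: p=0.2800, H(X|Y=1) = 0.2573
  Y=2: p=0.1000, H(X|Y=2) = 0.6730
Weighted sum = 0.548 nats.

0.548 nats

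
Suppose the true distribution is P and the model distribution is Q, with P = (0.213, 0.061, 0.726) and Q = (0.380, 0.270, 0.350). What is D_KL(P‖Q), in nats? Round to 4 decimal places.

0.3157 nats

D(P‖Q) = Σ p·ln(p/q).
  0.213·ln(0.213/0.380) = -0.12330
  0.061·ln(0.061/0.270) = -0.09074
  0.726·ln(0.726/0.350) = 0.52970
D(P‖Q) = 0.3157 nats.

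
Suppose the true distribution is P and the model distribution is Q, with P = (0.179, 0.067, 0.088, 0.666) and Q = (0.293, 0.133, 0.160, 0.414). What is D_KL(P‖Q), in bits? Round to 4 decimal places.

0.1874 bits

D(P‖Q) = Σ p·log₂(p/q).
  0.179·log₂(0.179/0.293) = -0.12726
  0.067·log₂(0.067/0.133) = -0.06628
  0.088·log₂(0.088/0.160) = -0.07590
  0.666·log₂(0.666/0.414) = 0.45680
D(P‖Q) = 0.1874 bits.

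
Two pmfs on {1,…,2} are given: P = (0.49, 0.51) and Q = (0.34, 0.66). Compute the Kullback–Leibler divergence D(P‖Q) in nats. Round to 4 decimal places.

D(P‖Q) = Σ p·ln(p/q).
  0.49·ln(0.49/0.34) = 0.17908
  0.51·ln(0.51/0.66) = -0.13149
D(P‖Q) = 0.0476 nats.

0.0476 nats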